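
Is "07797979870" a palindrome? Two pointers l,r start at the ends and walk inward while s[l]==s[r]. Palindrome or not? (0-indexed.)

[0,10] '0'=='0' → l++,r--
[1,9] '7'=='7' → l++,r--
[2,8] '7'!='8' → stop

not a palindrome (mismatch at 2,8)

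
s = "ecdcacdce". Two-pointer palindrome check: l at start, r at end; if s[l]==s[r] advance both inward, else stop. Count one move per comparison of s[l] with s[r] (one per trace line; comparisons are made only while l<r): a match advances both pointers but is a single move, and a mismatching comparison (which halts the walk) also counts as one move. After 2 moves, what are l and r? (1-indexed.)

[1,9] 'e'=='e' → l++,r--
[2,8] 'c'=='c' → l++,r--

l=3, r=7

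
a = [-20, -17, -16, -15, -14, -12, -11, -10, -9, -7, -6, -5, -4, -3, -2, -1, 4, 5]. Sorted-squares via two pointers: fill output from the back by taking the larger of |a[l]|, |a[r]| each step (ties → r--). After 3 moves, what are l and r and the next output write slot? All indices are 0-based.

[0,17] |-20|>|5| out[17]=400 → l++
[1,17] |-17|>|5| out[16]=289 → l++
[2,17] |-16|>|5| out[15]=256 → l++

l=3, r=17, next write slot=14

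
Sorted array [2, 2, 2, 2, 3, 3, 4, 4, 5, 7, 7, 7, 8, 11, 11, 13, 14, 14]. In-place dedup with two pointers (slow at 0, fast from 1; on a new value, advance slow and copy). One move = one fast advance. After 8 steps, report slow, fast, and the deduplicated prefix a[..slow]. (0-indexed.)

slow=3, fast=9, prefix=[2, 3, 4, 5]

(s=0,f=1) a[fast]=2=a[slow] dup → fast++
(s=0,f=2) a[fast]=2=a[slow] dup → fast++
(s=0,f=3) a[fast]=2=a[slow] dup → fast++
(s=0,f=4) a[fast]=3≠a[slow]=2 write a[1]=3 → slow++,fast++
(s=1,f=5) a[fast]=3=a[slow] dup → fast++
(s=1,f=6) a[fast]=4≠a[slow]=3 write a[2]=4 → slow++,fast++
(s=2,f=7) a[fast]=4=a[slow] dup → fast++
(s=2,f=8) a[fast]=5≠a[slow]=4 write a[3]=5 → slow++,fast++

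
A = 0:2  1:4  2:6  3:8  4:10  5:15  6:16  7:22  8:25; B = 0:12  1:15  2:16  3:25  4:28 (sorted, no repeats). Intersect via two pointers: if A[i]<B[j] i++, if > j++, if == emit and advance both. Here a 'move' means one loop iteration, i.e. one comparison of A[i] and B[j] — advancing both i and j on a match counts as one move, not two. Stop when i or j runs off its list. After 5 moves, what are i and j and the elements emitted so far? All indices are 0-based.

i=0 j=0: 2<12, i++
i=1 j=0: 4<12, i++
i=2 j=0: 6<12, i++
i=3 j=0: 8<12, i++
i=4 j=0: 10<12, i++

i=5, j=0, emitted=[]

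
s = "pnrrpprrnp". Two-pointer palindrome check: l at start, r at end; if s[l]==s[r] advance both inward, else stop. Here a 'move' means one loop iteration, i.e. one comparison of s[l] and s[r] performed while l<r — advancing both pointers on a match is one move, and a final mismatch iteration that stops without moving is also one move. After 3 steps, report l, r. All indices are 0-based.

l=3, r=6

l=0 r=9: 'p'=='p', l++,r--
l=1 r=8: 'n'=='n', l++,r--
l=2 r=7: 'r'=='r', l++,r--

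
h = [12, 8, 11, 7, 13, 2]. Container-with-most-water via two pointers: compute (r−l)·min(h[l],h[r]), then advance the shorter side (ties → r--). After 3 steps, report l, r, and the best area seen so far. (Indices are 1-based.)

[1,6] min(12,2)*5=10 best=10 * → r--
[1,5] min(12,13)*4=48 best=48 * → l++
[2,5] min(8,13)*3=24 best=48 → l++

l=3, r=5, best area=48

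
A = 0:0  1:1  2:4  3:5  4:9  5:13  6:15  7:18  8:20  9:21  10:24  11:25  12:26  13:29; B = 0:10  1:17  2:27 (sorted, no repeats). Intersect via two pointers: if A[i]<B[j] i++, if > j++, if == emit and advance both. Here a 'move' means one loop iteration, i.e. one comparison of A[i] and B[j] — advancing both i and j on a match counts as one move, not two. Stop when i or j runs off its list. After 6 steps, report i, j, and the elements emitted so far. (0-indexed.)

i=0 j=0: 0<10, i++
i=1 j=0: 1<10, i++
i=2 j=0: 4<10, i++
i=3 j=0: 5<10, i++
i=4 j=0: 9<10, i++
i=5 j=0: 13>10, j++

i=5, j=1, emitted=[]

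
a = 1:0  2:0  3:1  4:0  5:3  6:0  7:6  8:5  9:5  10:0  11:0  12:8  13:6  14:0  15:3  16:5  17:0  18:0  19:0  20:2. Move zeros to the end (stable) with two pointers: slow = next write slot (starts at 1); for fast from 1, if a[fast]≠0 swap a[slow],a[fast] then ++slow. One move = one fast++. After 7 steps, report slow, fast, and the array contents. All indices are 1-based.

slow=4, fast=8, a=[1, 3, 6, 0, 0, 0, 0, 5, 5, 0, 0, 8, 6, 0, 3, 5, 0, 0, 0, 2]

(s=1,f=1) a[fast]=0 → fast++
(s=1,f=2) a[fast]=0 → fast++
(s=1,f=3) a[fast]=1≠0 swap→a[1]=1 → slow++,fast++
(s=2,f=4) a[fast]=0 → fast++
(s=2,f=5) a[fast]=3≠0 swap→a[2]=3 → slow++,fast++
(s=3,f=6) a[fast]=0 → fast++
(s=3,f=7) a[fast]=6≠0 swap→a[3]=6 → slow++,fast++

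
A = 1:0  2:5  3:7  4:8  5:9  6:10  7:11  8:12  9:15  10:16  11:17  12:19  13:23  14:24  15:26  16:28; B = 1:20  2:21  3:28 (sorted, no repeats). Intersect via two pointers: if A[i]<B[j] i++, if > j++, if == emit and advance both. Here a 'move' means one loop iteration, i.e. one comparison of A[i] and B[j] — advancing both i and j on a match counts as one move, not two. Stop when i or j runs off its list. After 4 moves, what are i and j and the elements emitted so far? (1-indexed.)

i=1 j=1: 0<20, i++
i=2 j=1: 5<20, i++
i=3 j=1: 7<20, i++
i=4 j=1: 8<20, i++

i=5, j=1, emitted=[]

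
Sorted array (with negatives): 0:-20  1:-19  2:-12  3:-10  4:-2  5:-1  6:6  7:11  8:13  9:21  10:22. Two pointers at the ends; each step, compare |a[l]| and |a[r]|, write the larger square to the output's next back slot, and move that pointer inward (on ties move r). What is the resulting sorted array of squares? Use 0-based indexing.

[0,10] |-20|<=|22| out[10]=484 → r--
[0,9] |-20|<=|21| out[9]=441 → r--
[0,8] |-20|>|13| out[8]=400 → l++
[1,8] |-19|>|13| out[7]=361 → l++
[2,8] |-12|<=|13| out[6]=169 → r--
[2,7] |-12|>|11| out[5]=144 → l++
[3,7] |-10|<=|11| out[4]=121 → r--
[3,6] |-10|>|6| out[3]=100 → l++
[4,6] |-2|<=|6| out[2]=36 → r--
[4,5] |-2|>|-1| out[1]=4 → l++
[5,5] |-1|<=|-1| out[0]=1 → r--

[1, 4, 36, 100, 121, 144, 169, 361, 400, 441, 484]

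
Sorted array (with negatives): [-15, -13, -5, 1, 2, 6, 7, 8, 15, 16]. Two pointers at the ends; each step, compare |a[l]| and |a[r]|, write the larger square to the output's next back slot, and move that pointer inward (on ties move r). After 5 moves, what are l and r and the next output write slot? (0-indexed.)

[0,9] |-15|<=|16| out[9]=256 → r--
[0,8] |-15|<=|15| out[8]=225 → r--
[0,7] |-15|>|8| out[7]=225 → l++
[1,7] |-13|>|8| out[6]=169 → l++
[2,7] |-5|<=|8| out[5]=64 → r--

l=2, r=6, next write slot=4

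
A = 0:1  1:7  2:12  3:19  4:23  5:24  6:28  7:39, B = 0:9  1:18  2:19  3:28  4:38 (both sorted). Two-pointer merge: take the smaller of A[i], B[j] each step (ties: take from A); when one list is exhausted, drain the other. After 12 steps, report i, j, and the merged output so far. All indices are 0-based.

i=7, j=5, merged so far=[1, 7, 9, 12, 18, 19, 19, 23, 24, 28, 28, 38]

[i=0,j=0] A[i]=1<=B[j]=9 take 1 → i++
[i=1,j=0] A[i]=7<=B[j]=9 take 7 → i++
[i=2,j=0] A[i]=12>B[j]=9 take 9 → j++
[i=2,j=1] A[i]=12<=B[j]=18 take 12 → i++
[i=3,j=1] A[i]=19>B[j]=18 take 18 → j++
[i=3,j=2] A[i]=19<=B[j]=19 take 19 → i++
[i=4,j=2] A[i]=23>B[j]=19 take 19 → j++
[i=4,j=3] A[i]=23<=B[j]=28 take 23 → i++
[i=5,j=3] A[i]=24<=B[j]=28 take 24 → i++
[i=6,j=3] A[i]=28<=B[j]=28 take 28 → i++
[i=7,j=3] A[i]=39>B[j]=28 take 28 → j++
[i=7,j=4] A[i]=39>B[j]=38 take 38 → j++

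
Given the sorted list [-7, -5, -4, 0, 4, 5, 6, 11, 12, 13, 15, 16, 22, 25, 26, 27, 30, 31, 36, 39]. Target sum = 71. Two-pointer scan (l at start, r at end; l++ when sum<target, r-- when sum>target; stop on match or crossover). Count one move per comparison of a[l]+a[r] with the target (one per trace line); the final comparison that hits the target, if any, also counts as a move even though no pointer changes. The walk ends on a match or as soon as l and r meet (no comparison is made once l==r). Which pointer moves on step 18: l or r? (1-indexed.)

l=1 r=20: -7+39=32 <71, l++
l=2 r=20: -5+39=34 <71, l++
l=3 r=20: -4+39=35 <71, l++
l=4 r=20: 0+39=39 <71, l++
l=5 r=20: 4+39=43 <71, l++
l=6 r=20: 5+39=44 <71, l++
l=7 r=20: 6+39=45 <71, l++
l=8 r=20: 11+39=50 <71, l++
l=9 r=20: 12+39=51 <71, l++
l=10 r=20: 13+39=52 <71, l++
l=11 r=20: 15+39=54 <71, l++
l=12 r=20: 16+39=55 <71, l++
l=13 r=20: 22+39=61 <71, l++
l=14 r=20: 25+39=64 <71, l++
l=15 r=20: 26+39=65 <71, l++
l=16 r=20: 27+39=66 <71, l++
l=17 r=20: 30+39=69 <71, l++
l=18 r=20: 31+39=70 <71, l++

l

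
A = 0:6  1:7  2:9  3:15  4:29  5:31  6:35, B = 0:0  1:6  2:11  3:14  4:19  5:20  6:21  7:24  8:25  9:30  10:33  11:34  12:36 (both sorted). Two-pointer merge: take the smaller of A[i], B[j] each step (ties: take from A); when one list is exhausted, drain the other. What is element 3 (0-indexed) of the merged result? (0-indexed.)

i=0 j=0: A[i]=6>B[j]=0 take 0, j++
i=0 j=1: A[i]=6<=B[j]=6 take 6, i++
i=1 j=1: A[i]=7>B[j]=6 take 6, j++
i=1 j=2: A[i]=7<=B[j]=11 take 7, i++
i=2 j=2: A[i]=9<=B[j]=11 take 9, i++
i=3 j=2: A[i]=15>B[j]=11 take 11, j++
i=3 j=3: A[i]=15>B[j]=14 take 14, j++
i=3 j=4: A[i]=15<=B[j]=19 take 15, i++
i=4 j=4: A[i]=29>B[j]=19 take 19, j++
i=4 j=5: A[i]=29>B[j]=20 take 20, j++
i=4 j=6: A[i]=29>B[j]=21 take 21, j++
i=4 j=7: A[i]=29>B[j]=24 take 24, j++
i=4 j=8: A[i]=29>B[j]=25 take 25, j++
i=4 j=9: A[i]=29<=B[j]=30 take 29, i++
i=5 j=9: A[i]=31>B[j]=30 take 30, j++
i=5 j=10: A[i]=31<=B[j]=33 take 31, i++
i=6 j=10: A[i]=35>B[j]=33 take 33, j++
i=6 j=11: A[i]=35>B[j]=34 take 34, j++
i=6 j=12: A[i]=35<=B[j]=36 take 35, i++
i=7 j=12: A done, take B[j]=36, j++

merged[3] = 7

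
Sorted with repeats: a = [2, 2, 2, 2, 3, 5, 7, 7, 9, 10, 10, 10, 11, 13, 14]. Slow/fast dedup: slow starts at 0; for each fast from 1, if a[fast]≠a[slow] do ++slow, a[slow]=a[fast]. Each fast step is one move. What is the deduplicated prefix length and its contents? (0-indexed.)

length 9; prefix = [2, 3, 5, 7, 9, 10, 11, 13, 14]

(s=0,f=1) a[fast]=2=a[slow] dup → fast++
(s=0,f=2) a[fast]=2=a[slow] dup → fast++
(s=0,f=3) a[fast]=2=a[slow] dup → fast++
(s=0,f=4) a[fast]=3≠a[slow]=2 write a[1]=3 → slow++,fast++
(s=1,f=5) a[fast]=5≠a[slow]=3 write a[2]=5 → slow++,fast++
(s=2,f=6) a[fast]=7≠a[slow]=5 write a[3]=7 → slow++,fast++
(s=3,f=7) a[fast]=7=a[slow] dup → fast++
(s=3,f=8) a[fast]=9≠a[slow]=7 write a[4]=9 → slow++,fast++
(s=4,f=9) a[fast]=10≠a[slow]=9 write a[5]=10 → slow++,fast++
(s=5,f=10) a[fast]=10=a[slow] dup → fast++
(s=5,f=11) a[fast]=10=a[slow] dup → fast++
(s=5,f=12) a[fast]=11≠a[slow]=10 write a[6]=11 → slow++,fast++
(s=6,f=13) a[fast]=13≠a[slow]=11 write a[7]=13 → slow++,fast++
(s=7,f=14) a[fast]=14≠a[slow]=13 write a[8]=14 → slow++,fast++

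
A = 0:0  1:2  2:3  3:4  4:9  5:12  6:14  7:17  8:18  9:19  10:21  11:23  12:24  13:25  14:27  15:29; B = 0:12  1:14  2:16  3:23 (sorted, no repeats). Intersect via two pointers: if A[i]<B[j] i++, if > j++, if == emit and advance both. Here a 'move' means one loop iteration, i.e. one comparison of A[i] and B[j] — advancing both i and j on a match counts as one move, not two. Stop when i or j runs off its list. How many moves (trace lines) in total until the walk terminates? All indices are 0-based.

i=0 j=0: 0<12, i++
i=1 j=0: 2<12, i++
i=2 j=0: 3<12, i++
i=3 j=0: 4<12, i++
i=4 j=0: 9<12, i++
i=5 j=0: 12==12 emit, i++,j++
i=6 j=1: 14==14 emit, i++,j++
i=7 j=2: 17>16, j++
i=7 j=3: 17<23, i++
i=8 j=3: 18<23, i++
i=9 j=3: 19<23, i++
i=10 j=3: 21<23, i++
i=11 j=3: 23==23 emit, i++,j++

13 moves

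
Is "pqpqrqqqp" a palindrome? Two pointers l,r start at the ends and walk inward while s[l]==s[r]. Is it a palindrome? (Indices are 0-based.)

l=0 r=8: 'p'=='p', l++,r--
l=1 r=7: 'q'=='q', l++,r--
l=2 r=6: 'p'!='q', stop

not a palindrome (mismatch at 2,6)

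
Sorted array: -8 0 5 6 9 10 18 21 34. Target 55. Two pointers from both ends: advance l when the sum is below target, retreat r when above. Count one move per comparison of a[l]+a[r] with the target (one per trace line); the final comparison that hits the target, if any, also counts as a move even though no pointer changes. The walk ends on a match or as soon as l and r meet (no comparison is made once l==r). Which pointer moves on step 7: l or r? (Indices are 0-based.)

[0,8] -8+34=26 <55 → l++
[1,8] 0+34=34 <55 → l++
[2,8] 5+34=39 <55 → l++
[3,8] 6+34=40 <55 → l++
[4,8] 9+34=43 <55 → l++
[5,8] 10+34=44 <55 → l++
[6,8] 18+34=52 <55 → l++

l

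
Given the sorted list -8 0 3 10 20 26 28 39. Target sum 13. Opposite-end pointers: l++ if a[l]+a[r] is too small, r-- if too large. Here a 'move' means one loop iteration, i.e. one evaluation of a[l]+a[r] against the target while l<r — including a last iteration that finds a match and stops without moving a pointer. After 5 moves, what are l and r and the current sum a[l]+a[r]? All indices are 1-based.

l=2, r=4, sum=10

l=1 r=8: -8+39=31 >13, r--
l=1 r=7: -8+28=20 >13, r--
l=1 r=6: -8+26=18 >13, r--
l=1 r=5: -8+20=12 <13, l++
l=2 r=5: 0+20=20 >13, r--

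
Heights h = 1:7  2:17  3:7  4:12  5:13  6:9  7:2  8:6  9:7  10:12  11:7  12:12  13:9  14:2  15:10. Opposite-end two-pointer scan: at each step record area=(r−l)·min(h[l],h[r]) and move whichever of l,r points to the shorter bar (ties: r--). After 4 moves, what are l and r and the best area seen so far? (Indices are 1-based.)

l=1 r=15: min(7,10)*14=98 best=98 *, l++
l=2 r=15: min(17,10)*13=130 best=130 *, r--
l=2 r=14: min(17,2)*12=24 best=130, r--
l=2 r=13: min(17,9)*11=99 best=130, r--

l=2, r=12, best area=130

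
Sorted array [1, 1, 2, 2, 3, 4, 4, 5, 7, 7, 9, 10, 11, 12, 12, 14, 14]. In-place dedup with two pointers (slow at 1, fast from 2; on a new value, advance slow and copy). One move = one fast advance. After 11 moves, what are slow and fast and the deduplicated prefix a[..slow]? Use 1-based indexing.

slow=8, fast=13, prefix=[1, 2, 3, 4, 5, 7, 9, 10]

(s=1,f=2) a[fast]=1=a[slow] dup → fast++
(s=1,f=3) a[fast]=2≠a[slow]=1 write a[2]=2 → slow++,fast++
(s=2,f=4) a[fast]=2=a[slow] dup → fast++
(s=2,f=5) a[fast]=3≠a[slow]=2 write a[3]=3 → slow++,fast++
(s=3,f=6) a[fast]=4≠a[slow]=3 write a[4]=4 → slow++,fast++
(s=4,f=7) a[fast]=4=a[slow] dup → fast++
(s=4,f=8) a[fast]=5≠a[slow]=4 write a[5]=5 → slow++,fast++
(s=5,f=9) a[fast]=7≠a[slow]=5 write a[6]=7 → slow++,fast++
(s=6,f=10) a[fast]=7=a[slow] dup → fast++
(s=6,f=11) a[fast]=9≠a[slow]=7 write a[7]=9 → slow++,fast++
(s=7,f=12) a[fast]=10≠a[slow]=9 write a[8]=10 → slow++,fast++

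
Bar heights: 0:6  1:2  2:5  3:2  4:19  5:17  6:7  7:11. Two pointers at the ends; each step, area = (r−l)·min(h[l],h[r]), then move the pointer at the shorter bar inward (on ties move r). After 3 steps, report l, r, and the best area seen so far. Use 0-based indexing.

l=3, r=7, best area=42

l=0 r=7: min(6,11)*7=42 best=42 *, l++
l=1 r=7: min(2,11)*6=12 best=42, l++
l=2 r=7: min(5,11)*5=25 best=42, l++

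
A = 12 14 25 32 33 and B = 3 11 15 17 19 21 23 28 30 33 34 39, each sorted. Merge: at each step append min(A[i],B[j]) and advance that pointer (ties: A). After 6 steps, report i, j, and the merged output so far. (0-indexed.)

i=0 j=0: A[i]=12>B[j]=3 take 3, j++
i=0 j=1: A[i]=12>B[j]=11 take 11, j++
i=0 j=2: A[i]=12<=B[j]=15 take 12, i++
i=1 j=2: A[i]=14<=B[j]=15 take 14, i++
i=2 j=2: A[i]=25>B[j]=15 take 15, j++
i=2 j=3: A[i]=25>B[j]=17 take 17, j++

i=2, j=4, merged so far=[3, 11, 12, 14, 15, 17]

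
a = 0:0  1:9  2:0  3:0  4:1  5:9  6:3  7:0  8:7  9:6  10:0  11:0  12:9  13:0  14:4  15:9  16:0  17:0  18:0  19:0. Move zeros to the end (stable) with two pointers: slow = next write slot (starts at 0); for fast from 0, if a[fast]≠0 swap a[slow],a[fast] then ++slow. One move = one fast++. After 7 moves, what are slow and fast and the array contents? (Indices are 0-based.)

(s=0,f=0) a[fast]=0 → fast++
(s=0,f=1) a[fast]=9≠0 swap→a[0]=9 → slow++,fast++
(s=1,f=2) a[fast]=0 → fast++
(s=1,f=3) a[fast]=0 → fast++
(s=1,f=4) a[fast]=1≠0 swap→a[1]=1 → slow++,fast++
(s=2,f=5) a[fast]=9≠0 swap→a[2]=9 → slow++,fast++
(s=3,f=6) a[fast]=3≠0 swap→a[3]=3 → slow++,fast++

slow=4, fast=7, a=[9, 1, 9, 3, 0, 0, 0, 0, 7, 6, 0, 0, 9, 0, 4, 9, 0, 0, 0, 0]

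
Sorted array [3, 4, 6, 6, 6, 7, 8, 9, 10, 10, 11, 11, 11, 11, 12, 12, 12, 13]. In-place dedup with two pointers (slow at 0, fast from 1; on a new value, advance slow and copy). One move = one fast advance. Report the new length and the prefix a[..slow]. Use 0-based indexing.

length 10; prefix = [3, 4, 6, 7, 8, 9, 10, 11, 12, 13]

(s=0,f=1) a[fast]=4≠a[slow]=3 write a[1]=4 → slow++,fast++
(s=1,f=2) a[fast]=6≠a[slow]=4 write a[2]=6 → slow++,fast++
(s=2,f=3) a[fast]=6=a[slow] dup → fast++
(s=2,f=4) a[fast]=6=a[slow] dup → fast++
(s=2,f=5) a[fast]=7≠a[slow]=6 write a[3]=7 → slow++,fast++
(s=3,f=6) a[fast]=8≠a[slow]=7 write a[4]=8 → slow++,fast++
(s=4,f=7) a[fast]=9≠a[slow]=8 write a[5]=9 → slow++,fast++
(s=5,f=8) a[fast]=10≠a[slow]=9 write a[6]=10 → slow++,fast++
(s=6,f=9) a[fast]=10=a[slow] dup → fast++
(s=6,f=10) a[fast]=11≠a[slow]=10 write a[7]=11 → slow++,fast++
(s=7,f=11) a[fast]=11=a[slow] dup → fast++
(s=7,f=12) a[fast]=11=a[slow] dup → fast++
(s=7,f=13) a[fast]=11=a[slow] dup → fast++
(s=7,f=14) a[fast]=12≠a[slow]=11 write a[8]=12 → slow++,fast++
(s=8,f=15) a[fast]=12=a[slow] dup → fast++
(s=8,f=16) a[fast]=12=a[slow] dup → fast++
(s=8,f=17) a[fast]=13≠a[slow]=12 write a[9]=13 → slow++,fast++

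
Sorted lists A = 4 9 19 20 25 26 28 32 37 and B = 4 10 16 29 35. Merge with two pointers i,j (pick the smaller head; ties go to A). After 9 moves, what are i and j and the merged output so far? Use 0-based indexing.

i=6, j=3, merged so far=[4, 4, 9, 10, 16, 19, 20, 25, 26]

i=0 j=0: A[i]=4<=B[j]=4 take 4, i++
i=1 j=0: A[i]=9>B[j]=4 take 4, j++
i=1 j=1: A[i]=9<=B[j]=10 take 9, i++
i=2 j=1: A[i]=19>B[j]=10 take 10, j++
i=2 j=2: A[i]=19>B[j]=16 take 16, j++
i=2 j=3: A[i]=19<=B[j]=29 take 19, i++
i=3 j=3: A[i]=20<=B[j]=29 take 20, i++
i=4 j=3: A[i]=25<=B[j]=29 take 25, i++
i=5 j=3: A[i]=26<=B[j]=29 take 26, i++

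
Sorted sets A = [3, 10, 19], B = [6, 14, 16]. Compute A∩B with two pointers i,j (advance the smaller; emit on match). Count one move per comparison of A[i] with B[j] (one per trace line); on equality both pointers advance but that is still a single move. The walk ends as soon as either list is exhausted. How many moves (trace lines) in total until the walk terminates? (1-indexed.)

5 moves

i=1 j=1: 3<6, i++
i=2 j=1: 10>6, j++
i=2 j=2: 10<14, i++
i=3 j=2: 19>14, j++
i=3 j=3: 19>16, j++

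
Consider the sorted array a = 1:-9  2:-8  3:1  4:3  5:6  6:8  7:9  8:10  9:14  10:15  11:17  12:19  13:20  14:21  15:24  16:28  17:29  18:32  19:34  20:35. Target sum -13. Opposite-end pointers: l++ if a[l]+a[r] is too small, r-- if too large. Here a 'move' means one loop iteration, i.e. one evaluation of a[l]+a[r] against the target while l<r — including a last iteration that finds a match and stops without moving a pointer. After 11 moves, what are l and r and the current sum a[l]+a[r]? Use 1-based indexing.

l=1, r=9, sum=5

l=1 r=20: -9+35=26 >-13, r--
l=1 r=19: -9+34=25 >-13, r--
l=1 r=18: -9+32=23 >-13, r--
l=1 r=17: -9+29=20 >-13, r--
l=1 r=16: -9+28=19 >-13, r--
l=1 r=15: -9+24=15 >-13, r--
l=1 r=14: -9+21=12 >-13, r--
l=1 r=13: -9+20=11 >-13, r--
l=1 r=12: -9+19=10 >-13, r--
l=1 r=11: -9+17=8 >-13, r--
l=1 r=10: -9+15=6 >-13, r--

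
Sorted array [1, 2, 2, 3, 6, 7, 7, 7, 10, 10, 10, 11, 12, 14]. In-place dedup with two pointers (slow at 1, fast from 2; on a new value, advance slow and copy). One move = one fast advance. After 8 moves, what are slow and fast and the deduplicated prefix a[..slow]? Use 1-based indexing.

slow=6, fast=10, prefix=[1, 2, 3, 6, 7, 10]

slow=1 fast=2: a[fast]=2≠a[slow]=1 write a[2]=2, slow++,fast++
slow=2 fast=3: a[fast]=2=a[slow] dup, fast++
slow=2 fast=4: a[fast]=3≠a[slow]=2 write a[3]=3, slow++,fast++
slow=3 fast=5: a[fast]=6≠a[slow]=3 write a[4]=6, slow++,fast++
slow=4 fast=6: a[fast]=7≠a[slow]=6 write a[5]=7, slow++,fast++
slow=5 fast=7: a[fast]=7=a[slow] dup, fast++
slow=5 fast=8: a[fast]=7=a[slow] dup, fast++
slow=5 fast=9: a[fast]=10≠a[slow]=7 write a[6]=10, slow++,fast++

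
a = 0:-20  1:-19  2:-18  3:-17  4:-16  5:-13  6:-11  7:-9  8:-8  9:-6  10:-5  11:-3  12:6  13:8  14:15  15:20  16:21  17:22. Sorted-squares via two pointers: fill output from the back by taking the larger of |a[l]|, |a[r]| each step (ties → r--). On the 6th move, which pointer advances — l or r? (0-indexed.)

[0,17] |-20|<=|22| out[17]=484 → r--
[0,16] |-20|<=|21| out[16]=441 → r--
[0,15] |-20|<=|20| out[15]=400 → r--
[0,14] |-20|>|15| out[14]=400 → l++
[1,14] |-19|>|15| out[13]=361 → l++
[2,14] |-18|>|15| out[12]=324 → l++

l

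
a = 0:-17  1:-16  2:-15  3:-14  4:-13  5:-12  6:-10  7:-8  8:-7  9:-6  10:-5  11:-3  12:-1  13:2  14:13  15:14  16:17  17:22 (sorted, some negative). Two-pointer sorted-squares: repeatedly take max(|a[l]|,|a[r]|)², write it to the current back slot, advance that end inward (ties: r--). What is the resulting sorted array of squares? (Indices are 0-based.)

[0,17] |-17|<=|22| out[17]=484 → r--
[0,16] |-17|<=|17| out[16]=289 → r--
[0,15] |-17|>|14| out[15]=289 → l++
[1,15] |-16|>|14| out[14]=256 → l++
[2,15] |-15|>|14| out[13]=225 → l++
[3,15] |-14|<=|14| out[12]=196 → r--
[3,14] |-14|>|13| out[11]=196 → l++
[4,14] |-13|<=|13| out[10]=169 → r--
[4,13] |-13|>|2| out[9]=169 → l++
[5,13] |-12|>|2| out[8]=144 → l++
[6,13] |-10|>|2| out[7]=100 → l++
[7,13] |-8|>|2| out[6]=64 → l++
[8,13] |-7|>|2| out[5]=49 → l++
[9,13] |-6|>|2| out[4]=36 → l++
[10,13] |-5|>|2| out[3]=25 → l++
[11,13] |-3|>|2| out[2]=9 → l++
[12,13] |-1|<=|2| out[1]=4 → r--
[12,12] |-1|<=|-1| out[0]=1 → r--

[1, 4, 9, 25, 36, 49, 64, 100, 144, 169, 169, 196, 196, 225, 256, 289, 289, 484]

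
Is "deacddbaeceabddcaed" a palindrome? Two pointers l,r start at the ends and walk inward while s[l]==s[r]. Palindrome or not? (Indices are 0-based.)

palindrome

[0,18] 'd'=='d' → l++,r--
[1,17] 'e'=='e' → l++,r--
[2,16] 'a'=='a' → l++,r--
[3,15] 'c'=='c' → l++,r--
[4,14] 'd'=='d' → l++,r--
[5,13] 'd'=='d' → l++,r--
[6,12] 'b'=='b' → l++,r--
[7,11] 'a'=='a' → l++,r--
[8,10] 'e'=='e' → l++,r--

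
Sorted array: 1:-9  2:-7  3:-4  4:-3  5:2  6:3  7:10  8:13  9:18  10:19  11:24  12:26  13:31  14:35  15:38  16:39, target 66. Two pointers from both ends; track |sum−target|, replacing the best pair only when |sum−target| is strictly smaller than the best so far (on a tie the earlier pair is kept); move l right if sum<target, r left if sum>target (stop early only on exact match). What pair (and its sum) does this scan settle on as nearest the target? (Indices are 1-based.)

l=1 r=16: -9+39=30 d=36 *, l++
l=2 r=16: -7+39=32 d=34 *, l++
l=3 r=16: -4+39=35 d=31 *, l++
l=4 r=16: -3+39=36 d=30 *, l++
l=5 r=16: 2+39=41 d=25 *, l++
l=6 r=16: 3+39=42 d=24 *, l++
l=7 r=16: 10+39=49 d=17 *, l++
l=8 r=16: 13+39=52 d=14 *, l++
l=9 r=16: 18+39=57 d=9 *, l++
l=10 r=16: 19+39=58 d=8 *, l++
l=11 r=16: 24+39=63 d=3 *, l++
l=12 r=16: 26+39=65 d=1 *, l++
l=13 r=16: 31+39=70 d=4, r--
l=13 r=15: 31+38=69 d=3, r--
l=13 r=14: 31+35=66 d=0 *, stop

pair (31, 35) with sum 66 (|Δ|=0)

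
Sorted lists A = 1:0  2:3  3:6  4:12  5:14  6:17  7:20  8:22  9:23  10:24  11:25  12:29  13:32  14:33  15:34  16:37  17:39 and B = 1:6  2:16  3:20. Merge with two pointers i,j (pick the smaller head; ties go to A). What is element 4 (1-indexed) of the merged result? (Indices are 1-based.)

i=1 j=1: A[i]=0<=B[j]=6 take 0, i++
i=2 j=1: A[i]=3<=B[j]=6 take 3, i++
i=3 j=1: A[i]=6<=B[j]=6 take 6, i++
i=4 j=1: A[i]=12>B[j]=6 take 6, j++
i=4 j=2: A[i]=12<=B[j]=16 take 12, i++
i=5 j=2: A[i]=14<=B[j]=16 take 14, i++
i=6 j=2: A[i]=17>B[j]=16 take 16, j++
i=6 j=3: A[i]=17<=B[j]=20 take 17, i++
i=7 j=3: A[i]=20<=B[j]=20 take 20, i++
i=8 j=3: A[i]=22>B[j]=20 take 20, j++
i=8 j=4: B done, take A[i]=22, i++
i=9 j=4: B done, take A[i]=23, i++
i=10 j=4: B done, take A[i]=24, i++
i=11 j=4: B done, take A[i]=25, i++
i=12 j=4: B done, take A[i]=29, i++
i=13 j=4: B done, take A[i]=32, i++
i=14 j=4: B done, take A[i]=33, i++
i=15 j=4: B done, take A[i]=34, i++
i=16 j=4: B done, take A[i]=37, i++
i=17 j=4: B done, take A[i]=39, i++

merged[4] = 6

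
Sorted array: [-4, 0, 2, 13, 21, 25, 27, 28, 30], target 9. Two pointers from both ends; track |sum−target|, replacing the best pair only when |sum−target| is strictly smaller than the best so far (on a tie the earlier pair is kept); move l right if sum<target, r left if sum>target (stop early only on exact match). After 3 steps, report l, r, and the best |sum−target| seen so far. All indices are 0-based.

[0,8] -4+30=26 d=17 * → r--
[0,7] -4+28=24 d=15 * → r--
[0,6] -4+27=23 d=14 * → r--

l=0, r=5, best |Δ|=14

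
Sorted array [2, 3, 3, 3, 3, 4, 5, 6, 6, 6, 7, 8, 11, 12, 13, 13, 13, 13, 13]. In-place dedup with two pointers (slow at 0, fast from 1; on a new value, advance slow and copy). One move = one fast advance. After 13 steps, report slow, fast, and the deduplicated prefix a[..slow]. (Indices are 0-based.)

slow=0 fast=1: a[fast]=3≠a[slow]=2 write a[1]=3, slow++,fast++
slow=1 fast=2: a[fast]=3=a[slow] dup, fast++
slow=1 fast=3: a[fast]=3=a[slow] dup, fast++
slow=1 fast=4: a[fast]=3=a[slow] dup, fast++
slow=1 fast=5: a[fast]=4≠a[slow]=3 write a[2]=4, slow++,fast++
slow=2 fast=6: a[fast]=5≠a[slow]=4 write a[3]=5, slow++,fast++
slow=3 fast=7: a[fast]=6≠a[slow]=5 write a[4]=6, slow++,fast++
slow=4 fast=8: a[fast]=6=a[slow] dup, fast++
slow=4 fast=9: a[fast]=6=a[slow] dup, fast++
slow=4 fast=10: a[fast]=7≠a[slow]=6 write a[5]=7, slow++,fast++
slow=5 fast=11: a[fast]=8≠a[slow]=7 write a[6]=8, slow++,fast++
slow=6 fast=12: a[fast]=11≠a[slow]=8 write a[7]=11, slow++,fast++
slow=7 fast=13: a[fast]=12≠a[slow]=11 write a[8]=12, slow++,fast++

slow=8, fast=14, prefix=[2, 3, 4, 5, 6, 7, 8, 11, 12]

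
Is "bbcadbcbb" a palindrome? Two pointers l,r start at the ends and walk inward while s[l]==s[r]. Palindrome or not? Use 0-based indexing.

not a palindrome (mismatch at 3,5)

l=0 r=8: 'b'=='b', l++,r--
l=1 r=7: 'b'=='b', l++,r--
l=2 r=6: 'c'=='c', l++,r--
l=3 r=5: 'a'!='b', stop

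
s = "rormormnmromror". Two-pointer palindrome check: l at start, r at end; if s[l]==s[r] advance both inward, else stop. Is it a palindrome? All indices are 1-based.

l=1 r=15: 'r'=='r', l++,r--
l=2 r=14: 'o'=='o', l++,r--
l=3 r=13: 'r'=='r', l++,r--
l=4 r=12: 'm'=='m', l++,r--
l=5 r=11: 'o'=='o', l++,r--
l=6 r=10: 'r'=='r', l++,r--
l=7 r=9: 'm'=='m', l++,r--

palindrome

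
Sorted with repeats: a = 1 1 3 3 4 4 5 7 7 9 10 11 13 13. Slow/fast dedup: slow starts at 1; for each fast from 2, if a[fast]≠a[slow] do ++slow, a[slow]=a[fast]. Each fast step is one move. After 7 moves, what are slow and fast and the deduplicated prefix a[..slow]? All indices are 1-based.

slow=5, fast=9, prefix=[1, 3, 4, 5, 7]

slow=1 fast=2: a[fast]=1=a[slow] dup, fast++
slow=1 fast=3: a[fast]=3≠a[slow]=1 write a[2]=3, slow++,fast++
slow=2 fast=4: a[fast]=3=a[slow] dup, fast++
slow=2 fast=5: a[fast]=4≠a[slow]=3 write a[3]=4, slow++,fast++
slow=3 fast=6: a[fast]=4=a[slow] dup, fast++
slow=3 fast=7: a[fast]=5≠a[slow]=4 write a[4]=5, slow++,fast++
slow=4 fast=8: a[fast]=7≠a[slow]=5 write a[5]=7, slow++,fast++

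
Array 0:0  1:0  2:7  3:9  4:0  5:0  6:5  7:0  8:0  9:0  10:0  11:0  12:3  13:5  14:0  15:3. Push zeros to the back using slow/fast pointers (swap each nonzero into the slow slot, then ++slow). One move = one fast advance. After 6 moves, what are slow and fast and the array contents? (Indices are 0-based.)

slow=2, fast=6, a=[7, 9, 0, 0, 0, 0, 5, 0, 0, 0, 0, 0, 3, 5, 0, 3]

slow=0 fast=0: a[fast]=0, fast++
slow=0 fast=1: a[fast]=0, fast++
slow=0 fast=2: a[fast]=7≠0 swap→a[0]=7, slow++,fast++
slow=1 fast=3: a[fast]=9≠0 swap→a[1]=9, slow++,fast++
slow=2 fast=4: a[fast]=0, fast++
slow=2 fast=5: a[fast]=0, fast++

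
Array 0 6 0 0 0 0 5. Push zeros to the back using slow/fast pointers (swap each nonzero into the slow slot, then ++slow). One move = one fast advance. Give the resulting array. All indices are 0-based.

[6, 5, 0, 0, 0, 0, 0]

slow=0 fast=0: a[fast]=0, fast++
slow=0 fast=1: a[fast]=6≠0 swap→a[0]=6, slow++,fast++
slow=1 fast=2: a[fast]=0, fast++
slow=1 fast=3: a[fast]=0, fast++
slow=1 fast=4: a[fast]=0, fast++
slow=1 fast=5: a[fast]=0, fast++
slow=1 fast=6: a[fast]=5≠0 swap→a[1]=5, slow++,fast++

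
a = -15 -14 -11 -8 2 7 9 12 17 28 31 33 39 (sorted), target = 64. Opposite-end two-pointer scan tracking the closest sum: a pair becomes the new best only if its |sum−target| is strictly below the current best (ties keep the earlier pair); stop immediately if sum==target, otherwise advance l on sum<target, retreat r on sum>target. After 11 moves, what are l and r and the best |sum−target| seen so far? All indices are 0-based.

l=10, r=11, best |Δ|=3

l=0 r=12: -15+39=24 d=40 *, l++
l=1 r=12: -14+39=25 d=39 *, l++
l=2 r=12: -11+39=28 d=36 *, l++
l=3 r=12: -8+39=31 d=33 *, l++
l=4 r=12: 2+39=41 d=23 *, l++
l=5 r=12: 7+39=46 d=18 *, l++
l=6 r=12: 9+39=48 d=16 *, l++
l=7 r=12: 12+39=51 d=13 *, l++
l=8 r=12: 17+39=56 d=8 *, l++
l=9 r=12: 28+39=67 d=3 *, r--
l=9 r=11: 28+33=61 d=3, l++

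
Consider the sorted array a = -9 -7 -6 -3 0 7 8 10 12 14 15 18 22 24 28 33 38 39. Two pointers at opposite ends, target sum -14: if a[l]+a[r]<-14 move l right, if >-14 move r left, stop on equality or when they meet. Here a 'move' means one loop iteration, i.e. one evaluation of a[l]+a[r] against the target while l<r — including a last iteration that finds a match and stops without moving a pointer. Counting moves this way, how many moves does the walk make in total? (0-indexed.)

l=0 r=17: -9+39=30 >-14, r--
l=0 r=16: -9+38=29 >-14, r--
l=0 r=15: -9+33=24 >-14, r--
l=0 r=14: -9+28=19 >-14, r--
l=0 r=13: -9+24=15 >-14, r--
l=0 r=12: -9+22=13 >-14, r--
l=0 r=11: -9+18=9 >-14, r--
l=0 r=10: -9+15=6 >-14, r--
l=0 r=9: -9+14=5 >-14, r--
l=0 r=8: -9+12=3 >-14, r--
l=0 r=7: -9+10=1 >-14, r--
l=0 r=6: -9+8=-1 >-14, r--
l=0 r=5: -9+7=-2 >-14, r--
l=0 r=4: -9+0=-9 >-14, r--
l=0 r=3: -9+-3=-12 >-14, r--
l=0 r=2: -9+-6=-15 <-14, l++
l=1 r=2: -7+-6=-13 >-14, r--

17 moves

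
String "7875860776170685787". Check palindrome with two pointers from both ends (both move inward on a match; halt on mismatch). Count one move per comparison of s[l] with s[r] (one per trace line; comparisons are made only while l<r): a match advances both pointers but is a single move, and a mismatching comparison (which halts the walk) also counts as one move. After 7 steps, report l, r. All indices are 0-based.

[0,18] '7'=='7' → l++,r--
[1,17] '8'=='8' → l++,r--
[2,16] '7'=='7' → l++,r--
[3,15] '5'=='5' → l++,r--
[4,14] '8'=='8' → l++,r--
[5,13] '6'=='6' → l++,r--
[6,12] '0'=='0' → l++,r--

l=7, r=11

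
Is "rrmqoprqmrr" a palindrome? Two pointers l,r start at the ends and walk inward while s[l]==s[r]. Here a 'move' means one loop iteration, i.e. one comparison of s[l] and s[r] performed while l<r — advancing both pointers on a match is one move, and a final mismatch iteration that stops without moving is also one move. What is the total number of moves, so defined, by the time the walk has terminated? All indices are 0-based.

[0,10] 'r'=='r' → l++,r--
[1,9] 'r'=='r' → l++,r--
[2,8] 'm'=='m' → l++,r--
[3,7] 'q'=='q' → l++,r--
[4,6] 'o'!='r' → stop

5 moves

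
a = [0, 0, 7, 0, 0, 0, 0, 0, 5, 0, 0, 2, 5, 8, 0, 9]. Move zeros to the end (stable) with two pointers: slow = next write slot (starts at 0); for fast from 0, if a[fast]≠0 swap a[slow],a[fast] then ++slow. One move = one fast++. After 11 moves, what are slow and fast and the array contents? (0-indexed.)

(s=0,f=0) a[fast]=0 → fast++
(s=0,f=1) a[fast]=0 → fast++
(s=0,f=2) a[fast]=7≠0 swap→a[0]=7 → slow++,fast++
(s=1,f=3) a[fast]=0 → fast++
(s=1,f=4) a[fast]=0 → fast++
(s=1,f=5) a[fast]=0 → fast++
(s=1,f=6) a[fast]=0 → fast++
(s=1,f=7) a[fast]=0 → fast++
(s=1,f=8) a[fast]=5≠0 swap→a[1]=5 → slow++,fast++
(s=2,f=9) a[fast]=0 → fast++
(s=2,f=10) a[fast]=0 → fast++

slow=2, fast=11, a=[7, 5, 0, 0, 0, 0, 0, 0, 0, 0, 0, 2, 5, 8, 0, 9]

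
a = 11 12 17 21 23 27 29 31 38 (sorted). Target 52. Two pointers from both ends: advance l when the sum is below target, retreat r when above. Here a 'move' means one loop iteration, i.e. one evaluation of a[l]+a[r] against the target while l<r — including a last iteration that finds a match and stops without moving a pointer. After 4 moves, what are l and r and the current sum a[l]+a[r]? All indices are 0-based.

l=0 r=8: 11+38=49 <52, l++
l=1 r=8: 12+38=50 <52, l++
l=2 r=8: 17+38=55 >52, r--
l=2 r=7: 17+31=48 <52, l++

l=3, r=7, sum=52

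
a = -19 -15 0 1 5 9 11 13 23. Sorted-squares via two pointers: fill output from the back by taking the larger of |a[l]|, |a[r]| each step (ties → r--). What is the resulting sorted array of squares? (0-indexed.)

[0,8] |-19|<=|23| out[8]=529 → r--
[0,7] |-19|>|13| out[7]=361 → l++
[1,7] |-15|>|13| out[6]=225 → l++
[2,7] |0|<=|13| out[5]=169 → r--
[2,6] |0|<=|11| out[4]=121 → r--
[2,5] |0|<=|9| out[3]=81 → r--
[2,4] |0|<=|5| out[2]=25 → r--
[2,3] |0|<=|1| out[1]=1 → r--
[2,2] |0|<=|0| out[0]=0 → r--

[0, 1, 25, 81, 121, 169, 225, 361, 529]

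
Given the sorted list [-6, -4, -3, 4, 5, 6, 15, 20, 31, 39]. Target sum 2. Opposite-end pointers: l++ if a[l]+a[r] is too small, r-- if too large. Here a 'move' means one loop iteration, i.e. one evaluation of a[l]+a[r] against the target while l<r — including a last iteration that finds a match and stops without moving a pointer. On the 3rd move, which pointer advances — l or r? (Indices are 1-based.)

l=1 r=10: -6+39=33 >2, r--
l=1 r=9: -6+31=25 >2, r--
l=1 r=8: -6+20=14 >2, r--

r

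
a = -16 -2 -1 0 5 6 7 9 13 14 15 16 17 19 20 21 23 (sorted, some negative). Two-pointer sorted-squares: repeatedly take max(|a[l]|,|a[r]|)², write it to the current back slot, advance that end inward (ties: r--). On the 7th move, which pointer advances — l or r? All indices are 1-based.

l

[1,17] |-16|<=|23| out[17]=529 → r--
[1,16] |-16|<=|21| out[16]=441 → r--
[1,15] |-16|<=|20| out[15]=400 → r--
[1,14] |-16|<=|19| out[14]=361 → r--
[1,13] |-16|<=|17| out[13]=289 → r--
[1,12] |-16|<=|16| out[12]=256 → r--
[1,11] |-16|>|15| out[11]=256 → l++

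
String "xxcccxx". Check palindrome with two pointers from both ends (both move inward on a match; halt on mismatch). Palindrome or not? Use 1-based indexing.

palindrome

[1,7] 'x'=='x' → l++,r--
[2,6] 'x'=='x' → l++,r--
[3,5] 'c'=='c' → l++,r--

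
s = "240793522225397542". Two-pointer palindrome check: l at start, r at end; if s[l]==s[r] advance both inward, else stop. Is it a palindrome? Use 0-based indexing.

not a palindrome (mismatch at 2,15)

[0,17] '2'=='2' → l++,r--
[1,16] '4'=='4' → l++,r--
[2,15] '0'!='5' → stop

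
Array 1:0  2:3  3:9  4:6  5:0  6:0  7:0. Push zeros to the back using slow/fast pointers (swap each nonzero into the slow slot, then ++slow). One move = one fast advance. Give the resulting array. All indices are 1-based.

slow=1 fast=1: a[fast]=0, fast++
slow=1 fast=2: a[fast]=3≠0 swap→a[1]=3, slow++,fast++
slow=2 fast=3: a[fast]=9≠0 swap→a[2]=9, slow++,fast++
slow=3 fast=4: a[fast]=6≠0 swap→a[3]=6, slow++,fast++
slow=4 fast=5: a[fast]=0, fast++
slow=4 fast=6: a[fast]=0, fast++
slow=4 fast=7: a[fast]=0, fast++

[3, 9, 6, 0, 0, 0, 0]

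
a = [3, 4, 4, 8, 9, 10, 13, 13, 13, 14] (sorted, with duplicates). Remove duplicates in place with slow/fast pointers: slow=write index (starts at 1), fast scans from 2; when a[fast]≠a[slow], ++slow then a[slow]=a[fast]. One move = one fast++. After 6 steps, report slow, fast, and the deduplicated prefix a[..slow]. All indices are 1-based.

(s=1,f=2) a[fast]=4≠a[slow]=3 write a[2]=4 → slow++,fast++
(s=2,f=3) a[fast]=4=a[slow] dup → fast++
(s=2,f=4) a[fast]=8≠a[slow]=4 write a[3]=8 → slow++,fast++
(s=3,f=5) a[fast]=9≠a[slow]=8 write a[4]=9 → slow++,fast++
(s=4,f=6) a[fast]=10≠a[slow]=9 write a[5]=10 → slow++,fast++
(s=5,f=7) a[fast]=13≠a[slow]=10 write a[6]=13 → slow++,fast++

slow=6, fast=8, prefix=[3, 4, 8, 9, 10, 13]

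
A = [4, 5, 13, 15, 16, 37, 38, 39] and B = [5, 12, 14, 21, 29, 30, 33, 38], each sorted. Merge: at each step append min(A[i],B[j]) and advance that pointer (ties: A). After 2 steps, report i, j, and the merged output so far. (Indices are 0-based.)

i=2, j=0, merged so far=[4, 5]

i=0 j=0: A[i]=4<=B[j]=5 take 4, i++
i=1 j=0: A[i]=5<=B[j]=5 take 5, i++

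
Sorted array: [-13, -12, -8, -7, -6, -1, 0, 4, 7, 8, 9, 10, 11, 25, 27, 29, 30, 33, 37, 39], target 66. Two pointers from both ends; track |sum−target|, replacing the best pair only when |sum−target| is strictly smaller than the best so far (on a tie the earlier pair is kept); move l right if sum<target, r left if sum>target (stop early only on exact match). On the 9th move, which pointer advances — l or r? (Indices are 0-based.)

[0,19] -13+39=26 d=40 * → l++
[1,19] -12+39=27 d=39 * → l++
[2,19] -8+39=31 d=35 * → l++
[3,19] -7+39=32 d=34 * → l++
[4,19] -6+39=33 d=33 * → l++
[5,19] -1+39=38 d=28 * → l++
[6,19] 0+39=39 d=27 * → l++
[7,19] 4+39=43 d=23 * → l++
[8,19] 7+39=46 d=20 * → l++

l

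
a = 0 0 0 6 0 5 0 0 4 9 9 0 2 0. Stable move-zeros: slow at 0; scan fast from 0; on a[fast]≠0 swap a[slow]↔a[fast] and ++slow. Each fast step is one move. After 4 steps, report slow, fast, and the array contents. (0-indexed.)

slow=1, fast=4, a=[6, 0, 0, 0, 0, 5, 0, 0, 4, 9, 9, 0, 2, 0]

(s=0,f=0) a[fast]=0 → fast++
(s=0,f=1) a[fast]=0 → fast++
(s=0,f=2) a[fast]=0 → fast++
(s=0,f=3) a[fast]=6≠0 swap→a[0]=6 → slow++,fast++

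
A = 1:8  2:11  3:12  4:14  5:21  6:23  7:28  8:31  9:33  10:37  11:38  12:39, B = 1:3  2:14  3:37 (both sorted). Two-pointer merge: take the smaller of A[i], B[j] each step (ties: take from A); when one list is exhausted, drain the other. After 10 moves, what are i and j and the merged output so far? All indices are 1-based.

i=9, j=3, merged so far=[3, 8, 11, 12, 14, 14, 21, 23, 28, 31]

[i=1,j=1] A[i]=8>B[j]=3 take 3 → j++
[i=1,j=2] A[i]=8<=B[j]=14 take 8 → i++
[i=2,j=2] A[i]=11<=B[j]=14 take 11 → i++
[i=3,j=2] A[i]=12<=B[j]=14 take 12 → i++
[i=4,j=2] A[i]=14<=B[j]=14 take 14 → i++
[i=5,j=2] A[i]=21>B[j]=14 take 14 → j++
[i=5,j=3] A[i]=21<=B[j]=37 take 21 → i++
[i=6,j=3] A[i]=23<=B[j]=37 take 23 → i++
[i=7,j=3] A[i]=28<=B[j]=37 take 28 → i++
[i=8,j=3] A[i]=31<=B[j]=37 take 31 → i++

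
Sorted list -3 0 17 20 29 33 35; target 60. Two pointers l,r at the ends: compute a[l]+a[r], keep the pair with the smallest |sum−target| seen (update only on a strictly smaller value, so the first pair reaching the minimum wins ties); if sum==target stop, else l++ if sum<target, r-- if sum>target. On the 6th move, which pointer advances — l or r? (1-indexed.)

[1,7] -3+35=32 d=28 * → l++
[2,7] 0+35=35 d=25 * → l++
[3,7] 17+35=52 d=8 * → l++
[4,7] 20+35=55 d=5 * → l++
[5,7] 29+35=64 d=4 * → r--
[5,6] 29+33=62 d=2 * → r--

r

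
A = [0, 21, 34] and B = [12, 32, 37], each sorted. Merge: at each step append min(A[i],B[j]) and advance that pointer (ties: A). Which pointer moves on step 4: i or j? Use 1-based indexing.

j

i=1 j=1: A[i]=0<=B[j]=12 take 0, i++
i=2 j=1: A[i]=21>B[j]=12 take 12, j++
i=2 j=2: A[i]=21<=B[j]=32 take 21, i++
i=3 j=2: A[i]=34>B[j]=32 take 32, j++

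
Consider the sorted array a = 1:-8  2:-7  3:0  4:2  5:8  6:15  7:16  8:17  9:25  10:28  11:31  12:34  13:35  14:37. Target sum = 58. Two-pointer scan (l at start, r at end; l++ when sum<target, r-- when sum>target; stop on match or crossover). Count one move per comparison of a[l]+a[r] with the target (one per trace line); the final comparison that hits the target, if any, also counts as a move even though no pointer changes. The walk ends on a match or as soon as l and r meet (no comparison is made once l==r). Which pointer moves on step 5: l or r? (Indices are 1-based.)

l

[1,14] -8+37=29 <58 → l++
[2,14] -7+37=30 <58 → l++
[3,14] 0+37=37 <58 → l++
[4,14] 2+37=39 <58 → l++
[5,14] 8+37=45 <58 → l++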